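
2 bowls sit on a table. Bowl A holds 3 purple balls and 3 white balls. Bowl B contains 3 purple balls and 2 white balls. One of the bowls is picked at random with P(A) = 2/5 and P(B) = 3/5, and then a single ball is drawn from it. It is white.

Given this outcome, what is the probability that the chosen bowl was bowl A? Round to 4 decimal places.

0.4545

Compute the likelihood of this draw for each case: P(data | bowl A) = (3/6) = 1/2; P(data | bowl B) = (2/5) = 2/5.
Multiplying each by its prior: 2/5 · 1/2 = 1/5, 3/5 · 2/5 = 6/25; summing to 11/25.
So P(bowl A | data) = (1/5) / (11/25) = 5/11.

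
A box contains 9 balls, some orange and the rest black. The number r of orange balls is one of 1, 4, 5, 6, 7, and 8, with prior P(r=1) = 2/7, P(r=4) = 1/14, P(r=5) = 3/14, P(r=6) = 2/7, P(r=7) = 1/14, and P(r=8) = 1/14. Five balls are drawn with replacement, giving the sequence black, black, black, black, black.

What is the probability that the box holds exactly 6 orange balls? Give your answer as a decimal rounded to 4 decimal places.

0.0070

Compute the likelihood of the observed sequence for each case: P(data | r = 1) = (8/9)(8/9)(8/9)(8/9)(8/9) = 0.55493; P(data | r = 4) = (5/9)(5/9)(5/9)(5/9)(5/9) = 0.052922; P(data | r = 5) = (4/9)(4/9)(4/9)(4/9)(4/9) = 0.017342; P(data | r = 6) = (3/9)(3/9)(3/9)(3/9)(3/9) = 0.0041152; P(data | r = 7) = (2/9)(2/9)(2/9)(2/9)(2/9) = 0.00054192; P(data | r = 8) = (1/9)(1/9)(1/9)(1/9)(1/9) = 1.6935e-05.
Weighting by the prior gives 2/7 · 0.55493 = 0.15855, 1/14 · 0.052922 = 0.0037802, 3/14 · 0.017342 = 0.003716, 2/7 · 0.0041152 = 0.0011758, 1/14 · 0.00054192 = 3.8709e-05, 1/14 · 1.6935e-05 = 1.2096e-06; these sum to 0.16726.
By Bayes' rule, P(r = 6 | data) = (0.0011758) / (0.16726) = 0.0070295.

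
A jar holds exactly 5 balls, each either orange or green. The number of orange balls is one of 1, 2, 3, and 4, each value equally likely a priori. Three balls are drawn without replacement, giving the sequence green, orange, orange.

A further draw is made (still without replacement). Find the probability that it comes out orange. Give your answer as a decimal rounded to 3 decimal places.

Compute the likelihood of the observed sequence for each case: P(data | r = 1) = (4/5)(1/4)(0/3) = 0; P(data | r = 2) = (3/5)(2/4)(1/3) = 1/10; P(data | r = 3) = (2/5)(3/4)(2/3) = 1/5; P(data | r = 4) = (1/5)(4/4)(3/3) = 1/5.
Multiplying each by its prior: 1/4 · 0 = 0, 1/4 · 1/10 = 1/40, 1/4 · 1/5 = 1/20, 1/4 · 1/5 = 1/20; summing to 1/8.
The posterior is then P(r = 1 | data) = 0, P(r = 2 | data) = 1/5, P(r = 3 | data) = 2/5, P(r = 4 | data) = 2/5.
The predictive probability is P(orange next | data) = (0)(1/5) + (1/2)(2/5) + (1)(2/5) = 3/5.

0.600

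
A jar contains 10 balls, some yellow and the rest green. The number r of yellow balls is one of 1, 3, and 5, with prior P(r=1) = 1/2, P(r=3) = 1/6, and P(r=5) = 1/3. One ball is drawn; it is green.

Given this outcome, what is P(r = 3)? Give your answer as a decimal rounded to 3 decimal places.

For each hypothesis, P(data | H) works out to: P(data | r = 1) = (9/10) = 9/10; P(data | r = 3) = (7/10) = 7/10; P(data | r = 5) = (5/10) = 1/2.
The prior-weighted likelihoods are 1/2 · 9/10 = 9/20, 1/6 · 7/10 = 7/60, 1/3 · 1/2 = 1/6; summing to 11/15.
By Bayes' rule, P(r = 3 | data) = (7/60) / (11/15) = 7/44.

0.159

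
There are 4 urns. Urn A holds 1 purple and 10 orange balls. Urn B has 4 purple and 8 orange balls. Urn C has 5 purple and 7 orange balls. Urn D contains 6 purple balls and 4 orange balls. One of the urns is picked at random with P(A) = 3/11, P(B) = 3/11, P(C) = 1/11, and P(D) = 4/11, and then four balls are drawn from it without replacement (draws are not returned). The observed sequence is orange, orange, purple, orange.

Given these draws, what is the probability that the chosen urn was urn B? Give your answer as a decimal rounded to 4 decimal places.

0.4165

The likelihood of the observed sequence under each hypothesis: P(data | urn A) = (10/11)(9/10)(1/9)(8/8) = 0.090909; P(data | urn B) = (8/12)(7/11)(4/10)(6/9) = 0.11313; P(data | urn C) = (7/12)(6/11)(5/10)(5/9) = 0.088384; P(data | urn D) = (4/10)(3/9)(6/8)(2/7) = 0.028571.
Multiplying each by its prior: 3/11 · 0.090909 = 0.024793, 3/11 · 0.11313 = 0.030854, 1/11 · 0.088384 = 0.0080349, 4/11 · 0.028571 = 0.01039; these sum to 0.074072.
By Bayes' rule, P(urn B | data) = (0.030854) / (0.074072) = 0.41654.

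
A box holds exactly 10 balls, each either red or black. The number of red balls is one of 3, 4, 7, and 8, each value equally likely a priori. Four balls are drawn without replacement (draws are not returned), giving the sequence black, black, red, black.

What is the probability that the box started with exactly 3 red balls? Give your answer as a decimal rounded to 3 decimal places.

0.547

The likelihood of the observed sequence under each hypothesis: P(data | r = 3) = (7/10)(6/9)(3/8)(5/7) = 1/8; P(data | r = 4) = (6/10)(5/9)(4/8)(4/7) = 2/21; P(data | r = 7) = (3/10)(2/9)(7/8)(1/7) = 1/120; P(data | r = 8) = (2/10)(1/9)(8/8)(0/7) = 0.
The prior-weighted likelihoods are 1/4 · 1/8 = 1/32, 1/4 · 2/21 = 1/42, 1/4 · 1/120 = 1/480, 1/4 · 0 = 0; summing to 2/35.
Therefore the posterior P(r = 3 | data) = (1/32) / (2/35) = 35/64.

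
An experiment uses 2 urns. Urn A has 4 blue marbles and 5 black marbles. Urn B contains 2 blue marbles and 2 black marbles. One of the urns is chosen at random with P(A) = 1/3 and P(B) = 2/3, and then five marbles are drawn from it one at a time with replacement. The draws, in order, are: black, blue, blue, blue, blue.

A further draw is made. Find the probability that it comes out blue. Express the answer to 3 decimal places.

Compute the likelihood of the observed sequence for each case: P(data | urn A) = (5/9)(4/9)(4/9)(4/9)(4/9) = 0.021677; P(data | urn B) = (2/4)(2/4)(2/4)(2/4)(2/4) = 0.03125.
Weighting by the prior gives 1/3 · 0.021677 = 0.0072256, 2/3 · 0.03125 = 0.020833; these sum to 0.028059.
The posterior is then P(urn A | data) = 0.25752, P(urn B | data) = 0.74248.
Averaging over the posterior, P(blue next | data) = (4/9)(0.25752) + (1/2)(0.74248) = 0.48569.

0.486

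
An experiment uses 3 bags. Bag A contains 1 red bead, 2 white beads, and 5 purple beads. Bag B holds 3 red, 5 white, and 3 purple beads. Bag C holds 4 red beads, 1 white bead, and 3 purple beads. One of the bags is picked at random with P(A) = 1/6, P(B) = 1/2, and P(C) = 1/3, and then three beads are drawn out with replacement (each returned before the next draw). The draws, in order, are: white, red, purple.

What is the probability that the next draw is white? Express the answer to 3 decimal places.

0.339

For each hypothesis, P(data | H) works out to: P(data | bag A) = (2/8)(1/8)(5/8) = 0.019531; P(data | bag B) = (5/11)(3/11)(3/11) = 0.033809; P(data | bag C) = (1/8)(4/8)(3/8) = 0.023438.
The prior-weighted likelihoods are 1/6 · 0.019531 = 0.0032552, 1/2 · 0.033809 = 0.016905, 1/3 · 0.023438 = 0.0078125; with total 0.027972.
Dividing through by the total gives posterior P(bag A | data) = 0.11637, P(bag B | data) = 0.60433, P(bag C | data) = 0.27929.
Averaging over the posterior, P(white next | data) = (1/4)(0.11637) + (5/11)(0.60433) + (1/8)(0.27929) = 0.3387.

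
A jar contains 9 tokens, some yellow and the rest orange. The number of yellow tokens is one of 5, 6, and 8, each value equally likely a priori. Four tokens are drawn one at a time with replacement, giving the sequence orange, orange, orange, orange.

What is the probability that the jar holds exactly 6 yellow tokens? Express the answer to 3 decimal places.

Compute the likelihood of the observed sequence for each case: P(data | r = 5) = (4/9)(4/9)(4/9)(4/9) = 0.039018; P(data | r = 6) = (3/9)(3/9)(3/9)(3/9) = 0.012346; P(data | r = 8) = (1/9)(1/9)(1/9)(1/9) = 0.00015242.
The prior-weighted likelihoods are 1/3 · 0.039018 = 0.013006, 1/3 · 0.012346 = 0.0041152, 1/3 · 0.00015242 = 5.0805e-05; these sum to 0.017172.
Hence P(r = 6 | data) = (0.0041152) / (0.017172) = 0.23964.

0.240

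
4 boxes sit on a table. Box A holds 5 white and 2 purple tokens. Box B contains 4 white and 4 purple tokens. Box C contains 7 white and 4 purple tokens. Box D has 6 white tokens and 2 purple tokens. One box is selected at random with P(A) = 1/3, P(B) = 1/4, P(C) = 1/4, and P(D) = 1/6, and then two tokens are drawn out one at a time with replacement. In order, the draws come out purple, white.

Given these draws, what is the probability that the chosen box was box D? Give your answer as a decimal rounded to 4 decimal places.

0.1423

The likelihood of the observed sequence under each hypothesis: P(data | box A) = (2/7)(5/7) = 0.20408; P(data | box B) = (4/8)(4/8) = 0.25; P(data | box C) = (4/11)(7/11) = 0.2314; P(data | box D) = (2/8)(6/8) = 0.1875.
Multiplying each by its prior: 1/3 · 0.20408 = 0.068027, 1/4 · 0.25 = 0.0625, 1/4 · 0.2314 = 0.057851, 1/6 · 0.1875 = 0.03125; these sum to 0.21963.
Hence P(box D | data) = (0.03125) / (0.21963) = 0.14229.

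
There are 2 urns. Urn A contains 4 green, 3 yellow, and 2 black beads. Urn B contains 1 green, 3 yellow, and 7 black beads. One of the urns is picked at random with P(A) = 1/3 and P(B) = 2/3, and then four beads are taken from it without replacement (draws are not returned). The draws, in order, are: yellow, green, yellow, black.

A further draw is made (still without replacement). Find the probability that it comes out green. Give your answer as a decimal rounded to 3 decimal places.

The likelihood of the observed sequence under each hypothesis: P(data | urn A) = (3/9)(4/8)(2/7)(2/6) = 0.015873; P(data | urn B) = (3/11)(1/10)(2/9)(7/8) = 0.005303.
Weighting by the prior gives 1/3 · 0.015873 = 0.005291, 2/3 · 0.005303 = 0.0035354; summing to 0.0088264.
Dividing through by the total gives posterior P(urn A | data) = 0.59946, P(urn B | data) = 0.40054.
So P(green next | data) = Σ P(green next | H) P(H | data) = (3/5)(0.59946) + (0)(0.40054) = 0.35967.

0.360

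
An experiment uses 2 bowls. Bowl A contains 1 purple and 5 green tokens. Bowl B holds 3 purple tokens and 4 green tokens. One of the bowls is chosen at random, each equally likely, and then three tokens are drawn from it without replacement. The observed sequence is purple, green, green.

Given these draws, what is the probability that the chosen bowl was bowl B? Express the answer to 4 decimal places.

For each hypothesis, P(data | H) works out to: P(data | bowl A) = (1/6)(5/5)(4/4) = 1/6; P(data | bowl B) = (3/7)(4/6)(3/5) = 6/35.
The prior-weighted likelihoods are 1/2 · 1/6 = 1/12, 1/2 · 6/35 = 3/35; summing to 71/420.
By Bayes' rule, P(bowl B | data) = (3/35) / (71/420) = 36/71.

0.5070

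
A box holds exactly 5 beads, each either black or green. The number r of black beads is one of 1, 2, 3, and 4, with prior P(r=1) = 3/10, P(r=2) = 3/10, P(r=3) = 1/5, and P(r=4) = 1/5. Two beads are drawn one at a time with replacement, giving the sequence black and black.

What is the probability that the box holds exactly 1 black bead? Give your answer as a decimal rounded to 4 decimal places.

0.0462

For each hypothesis, P(data | H) works out to: P(data | r = 1) = (1/5)(1/5) = 1/25; P(data | r = 2) = (2/5)(2/5) = 4/25; P(data | r = 3) = (3/5)(3/5) = 9/25; P(data | r = 4) = (4/5)(4/5) = 16/25.
Weighting by the prior gives 3/10 · 1/25 = 3/250, 3/10 · 4/25 = 6/125, 1/5 · 9/25 = 9/125, 1/5 · 16/25 = 16/125; with total 13/50.
Hence P(r = 1 | data) = (3/250) / (13/50) = 3/65.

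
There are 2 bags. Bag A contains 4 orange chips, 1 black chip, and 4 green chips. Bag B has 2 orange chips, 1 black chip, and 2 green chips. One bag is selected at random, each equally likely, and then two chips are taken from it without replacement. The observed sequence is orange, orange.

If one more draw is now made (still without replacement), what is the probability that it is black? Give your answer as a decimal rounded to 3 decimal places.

0.214

Under each hypothesis, the probability of the observed sequence is: P(data | bag A) = (4/9)(3/8) = 1/6; P(data | bag B) = (2/5)(1/4) = 1/10.
Weighting by the prior gives 1/2 · 1/6 = 1/12, 1/2 · 1/10 = 1/20; summing to 2/15.
The posterior is then P(bag A | data) = 5/8, P(bag B | data) = 3/8.
Averaging over the posterior, P(black next | data) = (1/7)(5/8) + (1/3)(3/8) = 3/14.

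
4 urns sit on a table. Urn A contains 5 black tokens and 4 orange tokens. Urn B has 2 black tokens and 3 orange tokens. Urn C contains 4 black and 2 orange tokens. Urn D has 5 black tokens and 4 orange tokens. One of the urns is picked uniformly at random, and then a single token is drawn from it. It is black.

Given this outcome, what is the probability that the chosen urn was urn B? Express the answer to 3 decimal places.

0.184

Compute the likelihood of this draw for each case: P(data | urn A) = (5/9) = 5/9; P(data | urn B) = (2/5) = 2/5; P(data | urn C) = (4/6) = 2/3; P(data | urn D) = (5/9) = 5/9.
Weighting by the prior gives 1/4 · 5/9 = 5/36, 1/4 · 2/5 = 1/10, 1/4 · 2/3 = 1/6, 1/4 · 5/9 = 5/36; summing to 49/90.
Hence P(urn B | data) = (1/10) / (49/90) = 9/49.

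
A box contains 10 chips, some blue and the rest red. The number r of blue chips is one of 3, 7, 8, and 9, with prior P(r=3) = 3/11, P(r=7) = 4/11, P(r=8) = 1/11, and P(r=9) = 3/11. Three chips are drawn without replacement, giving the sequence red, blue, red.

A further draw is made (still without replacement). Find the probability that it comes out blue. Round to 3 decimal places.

Compute the likelihood of the observed sequence for each case: P(data | r = 3) = (7/10)(3/9)(6/8) = 0.175; P(data | r = 7) = (3/10)(7/9)(2/8) = 0.058333; P(data | r = 8) = (2/10)(8/9)(1/8) = 0.022222; P(data | r = 9) = (1/10)(9/9)(0/8) = 0.
Multiplying each by its prior: 3/11 · 0.175 = 0.047727, 4/11 · 0.058333 = 0.021212, 1/11 · 0.022222 = 0.0020202, 3/11 · 0 = 0; with total 0.07096.
The posterior is then P(r = 3 | data) = 0.6726, P(r = 7 | data) = 0.29893, P(r = 8 | data) = 0.02847, P(r = 9 | data) = 0.
The predictive probability is P(blue next | data) = (2/7)(0.6726) + (6/7)(0.29893) + (1)(0.02847) = 0.47687.

0.477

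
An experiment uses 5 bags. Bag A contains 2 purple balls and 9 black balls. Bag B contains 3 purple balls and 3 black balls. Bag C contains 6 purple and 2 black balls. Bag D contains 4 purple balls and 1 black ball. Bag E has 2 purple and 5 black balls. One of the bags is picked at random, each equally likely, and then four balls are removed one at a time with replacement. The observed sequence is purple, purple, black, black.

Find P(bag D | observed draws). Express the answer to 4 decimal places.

0.1369

Under each hypothesis, the probability of the observed sequence is: P(data | bag A) = (2/11)(2/11)(9/11)(9/11) = 0.02213; P(data | bag B) = (3/6)(3/6)(3/6)(3/6) = 0.0625; P(data | bag C) = (6/8)(6/8)(2/8)(2/8) = 0.035156; P(data | bag D) = (4/5)(4/5)(1/5)(1/5) = 0.0256; P(data | bag E) = (2/7)(2/7)(5/7)(5/7) = 0.041649.
Multiplying each by its prior: 1/5 · 0.02213 = 0.0044259, 1/5 · 0.0625 = 0.0125, 1/5 · 0.035156 = 0.0070313, 1/5 · 0.0256 = 0.00512, 1/5 · 0.041649 = 0.0083299; summing to 0.037407.
Hence P(bag D | data) = (0.00512) / (0.037407) = 0.13687.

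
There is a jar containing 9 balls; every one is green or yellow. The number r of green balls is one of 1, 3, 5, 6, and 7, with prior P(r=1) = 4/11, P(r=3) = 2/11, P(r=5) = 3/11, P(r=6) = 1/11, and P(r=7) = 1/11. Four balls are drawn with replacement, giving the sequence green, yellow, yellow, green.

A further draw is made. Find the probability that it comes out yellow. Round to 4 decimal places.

Under each hypothesis, the probability of the observed sequence is: P(data | r = 1) = (1/9)(8/9)(8/9)(1/9) = 0.0097546; P(data | r = 3) = (3/9)(6/9)(6/9)(3/9) = 0.049383; P(data | r = 5) = (5/9)(4/9)(4/9)(5/9) = 0.060966; P(data | r = 6) = (6/9)(3/9)(3/9)(6/9) = 0.049383; P(data | r = 7) = (7/9)(2/9)(2/9)(7/9) = 0.029873.
The prior-weighted likelihoods are 4/11 · 0.0097546 = 0.0035471, 2/11 · 0.049383 = 0.0089787, 3/11 · 0.060966 = 0.016627, 1/11 · 0.049383 = 0.0044893, 1/11 · 0.029873 = 0.0027158; these sum to 0.036358.
Dividing through by the total gives posterior P(r = 1 | data) = 0.097561, P(r = 3 | data) = 0.24695, P(r = 5 | data) = 0.45732, P(r = 6 | data) = 0.12348, P(r = 7 | data) = 0.074695.
The predictive probability is P(yellow next | data) = (8/9)(0.097561) + (2/3)(0.24695) + (4/9)(0.45732) + (1/3)(0.12348) + (2/9)(0.074695) = 0.51236.

0.5124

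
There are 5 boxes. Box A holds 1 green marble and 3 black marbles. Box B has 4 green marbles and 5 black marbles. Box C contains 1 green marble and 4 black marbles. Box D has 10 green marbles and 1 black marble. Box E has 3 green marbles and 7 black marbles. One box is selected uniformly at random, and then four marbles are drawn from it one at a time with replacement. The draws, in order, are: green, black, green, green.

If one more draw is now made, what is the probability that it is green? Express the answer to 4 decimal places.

For each hypothesis, P(data | H) works out to: P(data | box A) = (1/4)(3/4)(1/4)(1/4) = 0.011719; P(data | box B) = (4/9)(5/9)(4/9)(4/9) = 0.048773; P(data | box C) = (1/5)(4/5)(1/5)(1/5) = 0.0064; P(data | box D) = (10/11)(1/11)(10/11)(10/11) = 0.068301; P(data | box E) = (3/10)(7/10)(3/10)(3/10) = 0.0189.
Multiplying each by its prior: 1/5 · 0.011719 = 0.0023437, 1/5 · 0.048773 = 0.0097546, 1/5 · 0.0064 = 0.00128, 1/5 · 0.068301 = 0.01366, 1/5 · 0.0189 = 0.00378; summing to 0.030819.
Normalising, the posterior is P(box A | data) = 0.07605, P(box B | data) = 0.31652, P(box C | data) = 0.041533, P(box D | data) = 0.44325, P(box E | data) = 0.12265.
So P(green next | data) = Σ P(green next | H) P(H | data) = (1/4)(0.07605) + (4/9)(0.31652) + (1/5)(0.041533) + (10/11)(0.44325) + (3/10)(0.12265) = 0.60774.

0.6077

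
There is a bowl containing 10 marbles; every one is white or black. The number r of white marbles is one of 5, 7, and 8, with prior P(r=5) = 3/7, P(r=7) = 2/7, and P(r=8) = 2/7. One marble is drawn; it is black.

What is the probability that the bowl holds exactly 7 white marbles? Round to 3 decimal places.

For each hypothesis, P(data | H) works out to: P(data | r = 5) = (5/10) = 1/2; P(data | r = 7) = (3/10) = 3/10; P(data | r = 8) = (2/10) = 1/5.
Weighting by the prior gives 3/7 · 1/2 = 3/14, 2/7 · 3/10 = 3/35, 2/7 · 1/5 = 2/35; with total 5/14.
Hence P(r = 7 | data) = (3/35) / (5/14) = 6/25.

0.240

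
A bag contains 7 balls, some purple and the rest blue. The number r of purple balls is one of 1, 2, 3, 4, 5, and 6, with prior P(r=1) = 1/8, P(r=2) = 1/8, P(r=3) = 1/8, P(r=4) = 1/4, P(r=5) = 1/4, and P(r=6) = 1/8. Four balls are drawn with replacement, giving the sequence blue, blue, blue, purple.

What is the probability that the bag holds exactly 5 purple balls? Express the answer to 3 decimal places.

0.083

The likelihood of the observed sequence under each hypothesis: P(data | r = 1) = (6/7)(6/7)(6/7)(1/7) = 0.089963; P(data | r = 2) = (5/7)(5/7)(5/7)(2/7) = 0.10412; P(data | r = 3) = (4/7)(4/7)(4/7)(3/7) = 0.079967; P(data | r = 4) = (3/7)(3/7)(3/7)(4/7) = 0.044981; P(data | r = 5) = (2/7)(2/7)(2/7)(5/7) = 0.01666; P(data | r = 6) = (1/7)(1/7)(1/7)(6/7) = 0.002499.
The prior-weighted likelihoods are 1/8 · 0.089963 = 0.011245, 1/8 · 0.10412 = 0.013015, 1/8 · 0.079967 = 0.0099958, 1/4 · 0.044981 = 0.011245, 1/4 · 0.01666 = 0.0041649, 1/8 · 0.002499 = 0.00031237; summing to 0.049979.
Therefore the posterior P(r = 5 | data) = (0.0041649) / (0.049979) = 0.083333.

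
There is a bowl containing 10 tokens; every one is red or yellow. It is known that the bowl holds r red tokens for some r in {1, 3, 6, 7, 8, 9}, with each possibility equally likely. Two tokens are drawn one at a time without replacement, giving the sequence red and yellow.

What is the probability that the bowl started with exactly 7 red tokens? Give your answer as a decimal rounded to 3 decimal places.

0.210

The likelihood of the observed sequence under each hypothesis: P(data | r = 1) = (1/10)(9/9) = 1/10; P(data | r = 3) = (3/10)(7/9) = 7/30; P(data | r = 6) = (6/10)(4/9) = 4/15; P(data | r = 7) = (7/10)(3/9) = 7/30; P(data | r = 8) = (8/10)(2/9) = 8/45; P(data | r = 9) = (9/10)(1/9) = 1/10.
Multiplying each by its prior: 1/6 · 1/10 = 1/60, 1/6 · 7/30 = 7/180, 1/6 · 4/15 = 2/45, 1/6 · 7/30 = 7/180, 1/6 · 8/45 = 4/135, 1/6 · 1/10 = 1/60; summing to 5/27.
Therefore the posterior P(r = 7 | data) = (7/180) / (5/27) = 21/100.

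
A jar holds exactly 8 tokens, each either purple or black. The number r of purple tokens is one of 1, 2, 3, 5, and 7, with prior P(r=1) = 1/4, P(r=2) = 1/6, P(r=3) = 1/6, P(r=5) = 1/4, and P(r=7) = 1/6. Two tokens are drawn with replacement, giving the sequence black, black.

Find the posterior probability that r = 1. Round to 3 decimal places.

For each hypothesis, P(data | H) works out to: P(data | r = 1) = (7/8)(7/8) = 49/64; P(data | r = 2) = (6/8)(6/8) = 9/16; P(data | r = 3) = (5/8)(5/8) = 25/64; P(data | r = 5) = (3/8)(3/8) = 9/64; P(data | r = 7) = (1/8)(1/8) = 1/64.
The prior-weighted likelihoods are 1/4 · 49/64 = 49/256, 1/6 · 9/16 = 3/32, 1/6 · 25/64 = 25/384, 1/4 · 9/64 = 9/256, 1/6 · 1/64 = 1/384; these sum to 149/384.
Therefore the posterior P(r = 1 | data) = (49/256) / (149/384) = 147/298.

0.493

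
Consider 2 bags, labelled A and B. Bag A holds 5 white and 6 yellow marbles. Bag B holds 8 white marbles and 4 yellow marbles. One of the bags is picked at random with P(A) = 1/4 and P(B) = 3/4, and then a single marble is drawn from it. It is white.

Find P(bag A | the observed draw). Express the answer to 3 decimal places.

0.185

For each hypothesis, P(data | H) works out to: P(data | bag A) = (5/11) = 5/11; P(data | bag B) = (8/12) = 2/3.
The prior-weighted likelihoods are 1/4 · 5/11 = 5/44, 3/4 · 2/3 = 1/2; summing to 27/44.
Therefore the posterior P(bag A | data) = (5/44) / (27/44) = 5/27.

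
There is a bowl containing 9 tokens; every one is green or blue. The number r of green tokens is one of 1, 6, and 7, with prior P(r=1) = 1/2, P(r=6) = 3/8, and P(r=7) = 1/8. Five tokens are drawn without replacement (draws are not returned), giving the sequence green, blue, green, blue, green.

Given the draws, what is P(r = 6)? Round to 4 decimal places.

Compute the likelihood of the observed sequence for each case: P(data | r = 1) = (1/9)(8/8)(0/7) = 0; P(data | r = 6) = (6/9)(3/8)(5/7)(2/6)(4/5) = 0.047619; P(data | r = 7) = (7/9)(2/8)(6/7)(1/6)(5/5) = 0.027778.
Weighting by the prior gives 1/2 · 0 = 0, 3/8 · 0.047619 = 0.017857, 1/8 · 0.027778 = 0.0034722; summing to 0.021329.
Therefore the posterior P(r = 6 | data) = (0.017857) / (0.021329) = 0.83721.

0.8372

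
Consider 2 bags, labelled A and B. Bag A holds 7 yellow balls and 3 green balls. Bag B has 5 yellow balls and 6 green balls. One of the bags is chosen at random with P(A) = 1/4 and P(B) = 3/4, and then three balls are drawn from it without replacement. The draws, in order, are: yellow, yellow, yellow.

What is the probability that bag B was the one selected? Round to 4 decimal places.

0.3840

The likelihood of the observed sequence under each hypothesis: P(data | bag A) = (7/10)(6/9)(5/8) = 0.29167; P(data | bag B) = (5/11)(4/10)(3/9) = 0.060606.
Multiplying each by its prior: 1/4 · 0.29167 = 0.072917, 3/4 · 0.060606 = 0.045455; summing to 0.11837.
Therefore the posterior P(bag B | data) = (0.045455) / (0.11837) = 0.384.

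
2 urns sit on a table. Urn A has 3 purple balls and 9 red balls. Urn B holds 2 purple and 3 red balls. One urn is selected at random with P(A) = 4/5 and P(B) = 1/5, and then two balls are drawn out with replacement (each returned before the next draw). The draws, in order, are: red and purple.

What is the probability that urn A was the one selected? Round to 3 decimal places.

For each hypothesis, P(data | H) works out to: P(data | urn A) = (9/12)(3/12) = 3/16; P(data | urn B) = (3/5)(2/5) = 6/25.
Weighting by the prior gives 4/5 · 3/16 = 3/20, 1/5 · 6/25 = 6/125; summing to 99/500.
By Bayes' rule, P(urn A | data) = (3/20) / (99/500) = 25/33.

0.758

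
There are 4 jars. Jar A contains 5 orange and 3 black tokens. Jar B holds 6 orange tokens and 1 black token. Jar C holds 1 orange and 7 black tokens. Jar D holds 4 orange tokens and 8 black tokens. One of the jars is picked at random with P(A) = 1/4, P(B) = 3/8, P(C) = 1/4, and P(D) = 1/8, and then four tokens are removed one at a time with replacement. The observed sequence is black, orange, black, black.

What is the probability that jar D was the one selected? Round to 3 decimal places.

0.291

For each hypothesis, P(data | H) works out to: P(data | jar A) = (3/8)(5/8)(3/8)(3/8) = 0.032959; P(data | jar B) = (1/7)(6/7)(1/7)(1/7) = 0.002499; P(data | jar C) = (7/8)(1/8)(7/8)(7/8) = 0.08374; P(data | jar D) = (8/12)(4/12)(8/12)(8/12) = 0.098765.
The prior-weighted likelihoods are 1/4 · 0.032959 = 0.0082397, 3/8 · 0.002499 = 0.00093711, 1/4 · 0.08374 = 0.020935, 1/8 · 0.098765 = 0.012346; these sum to 0.042458.
So P(jar D | data) = (0.012346) / (0.042458) = 0.29078.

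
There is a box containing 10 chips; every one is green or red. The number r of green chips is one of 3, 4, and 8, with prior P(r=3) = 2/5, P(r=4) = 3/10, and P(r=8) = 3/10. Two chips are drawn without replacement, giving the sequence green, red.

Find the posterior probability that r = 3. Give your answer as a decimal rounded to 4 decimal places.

0.4118

The likelihood of the observed sequence under each hypothesis: P(data | r = 3) = (3/10)(7/9) = 7/30; P(data | r = 4) = (4/10)(6/9) = 4/15; P(data | r = 8) = (8/10)(2/9) = 8/45.
The prior-weighted likelihoods are 2/5 · 7/30 = 7/75, 3/10 · 4/15 = 2/25, 3/10 · 8/45 = 4/75; summing to 17/75.
By Bayes' rule, P(r = 3 | data) = (7/75) / (17/75) = 7/17.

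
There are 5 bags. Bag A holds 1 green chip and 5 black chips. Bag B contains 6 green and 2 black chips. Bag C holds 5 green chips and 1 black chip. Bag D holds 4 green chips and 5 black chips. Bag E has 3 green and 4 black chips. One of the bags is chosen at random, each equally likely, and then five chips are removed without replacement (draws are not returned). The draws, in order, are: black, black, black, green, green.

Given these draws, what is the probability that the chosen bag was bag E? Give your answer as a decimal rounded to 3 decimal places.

0.545

Under each hypothesis, the probability of the observed sequence is: P(data | bag A) = (5/6)(4/5)(3/4)(1/3)(0/2) = 0; P(data | bag B) = (2/8)(1/7)(0/6) = 0; P(data | bag C) = (1/6)(0/5) = 0; P(data | bag D) = (5/9)(4/8)(3/7)(4/6)(3/5) = 1/21; P(data | bag E) = (4/7)(3/6)(2/5)(3/4)(2/3) = 2/35.
Multiplying each by its prior: 1/5 · 0 = 0, 1/5 · 0 = 0, 1/5 · 0 = 0, 1/5 · 1/21 = 1/105, 1/5 · 2/35 = 2/175; these sum to 11/525.
So P(bag E | data) = (2/175) / (11/525) = 6/11.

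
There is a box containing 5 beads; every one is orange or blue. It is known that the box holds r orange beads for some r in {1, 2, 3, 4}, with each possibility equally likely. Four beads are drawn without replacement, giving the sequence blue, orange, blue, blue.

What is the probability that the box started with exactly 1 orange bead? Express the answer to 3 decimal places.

The likelihood of the observed sequence under each hypothesis: P(data | r = 1) = (4/5)(1/4)(3/3)(2/2) = 1/5; P(data | r = 2) = (3/5)(2/4)(2/3)(1/2) = 1/10; P(data | r = 3) = (2/5)(3/4)(1/3)(0/2) = 0; P(data | r = 4) = (1/5)(4/4)(0/3) = 0.
Weighting by the prior gives 1/4 · 1/5 = 1/20, 1/4 · 1/10 = 1/40, 1/4 · 0 = 0, 1/4 · 0 = 0; these sum to 3/40.
So P(r = 1 | data) = (1/20) / (3/40) = 2/3.

0.667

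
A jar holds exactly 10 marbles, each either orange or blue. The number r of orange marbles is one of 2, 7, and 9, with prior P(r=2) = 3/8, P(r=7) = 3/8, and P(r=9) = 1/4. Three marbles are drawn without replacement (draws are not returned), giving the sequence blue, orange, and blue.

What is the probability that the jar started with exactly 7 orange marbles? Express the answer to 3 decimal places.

0.273

For each hypothesis, P(data | H) works out to: P(data | r = 2) = (8/10)(2/9)(7/8) = 7/45; P(data | r = 7) = (3/10)(7/9)(2/8) = 7/120; P(data | r = 9) = (1/10)(9/9)(0/8) = 0.
The prior-weighted likelihoods are 3/8 · 7/45 = 7/120, 3/8 · 7/120 = 7/320, 1/4 · 0 = 0; these sum to 77/960.
Therefore the posterior P(r = 7 | data) = (7/320) / (77/960) = 3/11.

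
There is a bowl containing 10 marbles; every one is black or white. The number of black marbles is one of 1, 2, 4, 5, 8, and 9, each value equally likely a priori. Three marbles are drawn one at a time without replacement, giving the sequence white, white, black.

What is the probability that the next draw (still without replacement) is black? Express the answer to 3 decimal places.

Under each hypothesis, the probability of the observed sequence is: P(data | r = 1) = (9/10)(8/9)(1/8) = 1/10; P(data | r = 2) = (8/10)(7/9)(2/8) = 7/45; P(data | r = 4) = (6/10)(5/9)(4/8) = 1/6; P(data | r = 5) = (5/10)(4/9)(5/8) = 5/36; P(data | r = 8) = (2/10)(1/9)(8/8) = 1/45; P(data | r = 9) = (1/10)(0/9) = 0.
Multiplying each by its prior: 1/6 · 1/10 = 1/60, 1/6 · 7/45 = 7/270, 1/6 · 1/6 = 1/36, 1/6 · 5/36 = 5/216, 1/6 · 1/45 = 1/270, 1/6 · 0 = 0; these sum to 7/72.
Dividing through by the total gives posterior P(r = 1 | data) = 6/35, P(r = 2 | data) = 4/15, P(r = 4 | data) = 2/7, P(r = 5 | data) = 5/21, P(r = 8 | data) = 4/105, P(r = 9 | data) = 0.
So P(black next | data) = Σ P(black next | H) P(H | data) = (0)(6/35) + (1/7)(4/15) + (3/7)(2/7) + (4/7)(5/21) + (1)(4/105) = 82/245.

0.335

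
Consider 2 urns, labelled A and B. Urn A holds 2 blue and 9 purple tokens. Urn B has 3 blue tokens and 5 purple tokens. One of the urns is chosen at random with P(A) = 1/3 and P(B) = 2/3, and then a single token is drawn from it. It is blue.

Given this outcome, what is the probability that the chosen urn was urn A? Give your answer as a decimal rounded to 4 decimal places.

For each hypothesis, P(data | H) works out to: P(data | urn A) = (2/11) = 2/11; P(data | urn B) = (3/8) = 3/8.
Multiplying each by its prior: 1/3 · 2/11 = 2/33, 2/3 · 3/8 = 1/4; summing to 41/132.
By Bayes' rule, P(urn A | data) = (2/33) / (41/132) = 8/41.

0.1951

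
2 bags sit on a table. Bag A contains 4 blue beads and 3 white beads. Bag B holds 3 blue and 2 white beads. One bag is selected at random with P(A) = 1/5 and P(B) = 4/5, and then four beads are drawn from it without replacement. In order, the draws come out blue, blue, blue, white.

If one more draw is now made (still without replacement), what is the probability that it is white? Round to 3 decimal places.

Under each hypothesis, the probability of the observed sequence is: P(data | bag A) = (4/7)(3/6)(2/5)(3/4) = 3/35; P(data | bag B) = (3/5)(2/4)(1/3)(2/2) = 1/10.
The prior-weighted likelihoods are 1/5 · 3/35 = 3/175, 4/5 · 1/10 = 2/25; summing to 17/175.
Normalising, the posterior is P(bag A | data) = 3/17, P(bag B | data) = 14/17.
The predictive probability is P(white next | data) = (2/3)(3/17) + (1)(14/17) = 16/17.

0.941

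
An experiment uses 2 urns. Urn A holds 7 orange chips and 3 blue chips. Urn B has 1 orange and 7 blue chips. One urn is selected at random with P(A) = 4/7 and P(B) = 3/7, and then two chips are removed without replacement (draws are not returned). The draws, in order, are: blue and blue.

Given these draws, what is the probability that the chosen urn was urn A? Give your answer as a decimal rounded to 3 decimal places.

Under each hypothesis, the probability of the observed sequence is: P(data | urn A) = (3/10)(2/9) = 1/15; P(data | urn B) = (7/8)(6/7) = 3/4.
The prior-weighted likelihoods are 4/7 · 1/15 = 4/105, 3/7 · 3/4 = 9/28; these sum to 151/420.
By Bayes' rule, P(urn A | data) = (4/105) / (151/420) = 16/151.

0.106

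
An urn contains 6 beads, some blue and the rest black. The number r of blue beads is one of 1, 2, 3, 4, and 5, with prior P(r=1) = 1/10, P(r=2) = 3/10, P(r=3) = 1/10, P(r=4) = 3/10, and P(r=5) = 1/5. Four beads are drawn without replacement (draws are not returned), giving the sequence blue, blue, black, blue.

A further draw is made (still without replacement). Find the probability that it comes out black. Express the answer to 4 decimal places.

For each hypothesis, P(data | H) works out to: P(data | r = 1) = (1/6)(0/5) = 0; P(data | r = 2) = (2/6)(1/5)(4/4)(0/3) = 0; P(data | r = 3) = (3/6)(2/5)(3/4)(1/3) = 1/20; P(data | r = 4) = (4/6)(3/5)(2/4)(2/3) = 2/15; P(data | r = 5) = (5/6)(4/5)(1/4)(3/3) = 1/6.
The prior-weighted likelihoods are 1/10 · 0 = 0, 3/10 · 0 = 0, 1/10 · 1/20 = 1/200, 3/10 · 2/15 = 1/25, 1/5 · 1/6 = 1/30; with total 47/600.
Dividing through by the total gives posterior P(r = 1 | data) = 0, P(r = 2 | data) = 0, P(r = 3 | data) = 3/47, P(r = 4 | data) = 24/47, P(r = 5 | data) = 20/47.
Averaging over the posterior, P(black next | data) = (1)(3/47) + (1/2)(24/47) + (0)(20/47) = 15/47.

0.3191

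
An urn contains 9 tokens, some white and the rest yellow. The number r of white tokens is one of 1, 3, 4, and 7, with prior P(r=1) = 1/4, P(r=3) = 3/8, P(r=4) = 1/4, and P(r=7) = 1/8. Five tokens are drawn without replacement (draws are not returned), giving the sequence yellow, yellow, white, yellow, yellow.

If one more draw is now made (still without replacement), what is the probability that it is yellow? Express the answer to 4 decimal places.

For each hypothesis, P(data | H) works out to: P(data | r = 1) = (8/9)(7/8)(1/7)(6/6)(5/5) = 1/9; P(data | r = 3) = (6/9)(5/8)(3/7)(4/6)(3/5) = 1/14; P(data | r = 4) = (5/9)(4/8)(4/7)(3/6)(2/5) = 2/63; P(data | r = 7) = (2/9)(1/8)(7/7)(0/6) = 0.
Weighting by the prior gives 1/4 · 1/9 = 1/36, 3/8 · 1/14 = 3/112, 1/4 · 2/63 = 1/126, 1/8 · 0 = 0; with total 1/16.
The posterior is then P(r = 1 | data) = 4/9, P(r = 3 | data) = 3/7, P(r = 4 | data) = 8/63, P(r = 7 | data) = 0.
So P(yellow next | data) = Σ P(yellow next | H) P(H | data) = (1)(4/9) + (1/2)(3/7) + (1/4)(8/63) = 29/42.

0.6905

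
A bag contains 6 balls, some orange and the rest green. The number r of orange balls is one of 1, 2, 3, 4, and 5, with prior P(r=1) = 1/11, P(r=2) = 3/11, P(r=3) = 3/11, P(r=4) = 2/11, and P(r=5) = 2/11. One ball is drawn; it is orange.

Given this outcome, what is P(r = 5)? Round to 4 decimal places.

0.2941

For each hypothesis, P(data | H) works out to: P(data | r = 1) = (1/6) = 1/6; P(data | r = 2) = (2/6) = 1/3; P(data | r = 3) = (3/6) = 1/2; P(data | r = 4) = (4/6) = 2/3; P(data | r = 5) = (5/6) = 5/6.
Weighting by the prior gives 1/11 · 1/6 = 1/66, 3/11 · 1/3 = 1/11, 3/11 · 1/2 = 3/22, 2/11 · 2/3 = 4/33, 2/11 · 5/6 = 5/33; with total 17/33.
Hence P(r = 5 | data) = (5/33) / (17/33) = 5/17.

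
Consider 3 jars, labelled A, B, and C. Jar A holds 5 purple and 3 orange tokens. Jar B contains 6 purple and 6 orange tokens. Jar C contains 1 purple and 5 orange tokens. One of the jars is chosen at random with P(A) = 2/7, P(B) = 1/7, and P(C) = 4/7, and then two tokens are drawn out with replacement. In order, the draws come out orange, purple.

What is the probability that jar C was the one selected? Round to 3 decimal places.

For each hypothesis, P(data | H) works out to: P(data | jar A) = (3/8)(5/8) = 0.23438; P(data | jar B) = (6/12)(6/12) = 0.25; P(data | jar C) = (5/6)(1/6) = 0.13889.
Weighting by the prior gives 2/7 · 0.23438 = 0.066964, 1/7 · 0.25 = 0.035714, 4/7 · 0.13889 = 0.079365; these sum to 0.18204.
Hence P(jar C | data) = (0.079365) / (0.18204) = 0.43597.

0.436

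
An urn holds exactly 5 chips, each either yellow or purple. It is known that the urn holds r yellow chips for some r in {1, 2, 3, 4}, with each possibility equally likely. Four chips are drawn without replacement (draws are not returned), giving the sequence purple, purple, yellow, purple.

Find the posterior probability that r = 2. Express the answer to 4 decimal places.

0.3333

The likelihood of the observed sequence under each hypothesis: P(data | r = 1) = (4/5)(3/4)(1/3)(2/2) = 1/5; P(data | r = 2) = (3/5)(2/4)(2/3)(1/2) = 1/10; P(data | r = 3) = (2/5)(1/4)(3/3)(0/2) = 0; P(data | r = 4) = (1/5)(0/4) = 0.
Multiplying each by its prior: 1/4 · 1/5 = 1/20, 1/4 · 1/10 = 1/40, 1/4 · 0 = 0, 1/4 · 0 = 0; these sum to 3/40.
By Bayes' rule, P(r = 2 | data) = (1/40) / (3/40) = 1/3.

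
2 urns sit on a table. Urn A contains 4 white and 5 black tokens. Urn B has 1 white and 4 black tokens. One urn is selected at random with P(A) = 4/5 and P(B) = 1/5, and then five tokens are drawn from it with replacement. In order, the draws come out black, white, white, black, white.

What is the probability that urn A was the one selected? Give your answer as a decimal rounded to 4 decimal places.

Compute the likelihood of the observed sequence for each case: P(data | urn A) = (5/9)(4/9)(4/9)(5/9)(4/9) = 0.027096; P(data | urn B) = (4/5)(1/5)(1/5)(4/5)(1/5) = 0.00512.
Multiplying each by its prior: 4/5 · 0.027096 = 0.021677, 1/5 · 0.00512 = 0.001024; with total 0.022701.
Hence P(urn A | data) = (0.021677) / (0.022701) = 0.95489.

0.9549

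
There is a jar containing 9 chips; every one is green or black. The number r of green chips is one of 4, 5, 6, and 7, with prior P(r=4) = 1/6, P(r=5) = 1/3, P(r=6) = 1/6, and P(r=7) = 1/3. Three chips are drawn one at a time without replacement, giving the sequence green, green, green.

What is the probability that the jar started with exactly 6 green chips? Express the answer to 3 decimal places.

0.175

For each hypothesis, P(data | H) works out to: P(data | r = 4) = (4/9)(3/8)(2/7) = 1/21; P(data | r = 5) = (5/9)(4/8)(3/7) = 5/42; P(data | r = 6) = (6/9)(5/8)(4/7) = 5/21; P(data | r = 7) = (7/9)(6/8)(5/7) = 5/12.
The prior-weighted likelihoods are 1/6 · 1/21 = 1/126, 1/3 · 5/42 = 5/126, 1/6 · 5/21 = 5/126, 1/3 · 5/12 = 5/36; summing to 19/84.
Hence P(r = 6 | data) = (5/126) / (19/84) = 10/57.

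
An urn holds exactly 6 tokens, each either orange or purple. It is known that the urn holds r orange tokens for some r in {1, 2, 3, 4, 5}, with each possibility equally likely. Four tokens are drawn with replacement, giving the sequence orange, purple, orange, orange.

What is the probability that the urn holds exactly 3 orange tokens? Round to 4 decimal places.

0.2183

The likelihood of the observed sequence under each hypothesis: P(data | r = 1) = (1/6)(5/6)(1/6)(1/6) = 0.003858; P(data | r = 2) = (2/6)(4/6)(2/6)(2/6) = 0.024691; P(data | r = 3) = (3/6)(3/6)(3/6)(3/6) = 0.0625; P(data | r = 4) = (4/6)(2/6)(4/6)(4/6) = 0.098765; P(data | r = 5) = (5/6)(1/6)(5/6)(5/6) = 0.096451.
The prior-weighted likelihoods are 1/5 · 0.003858 = 0.0007716, 1/5 · 0.024691 = 0.0049383, 1/5 · 0.0625 = 0.0125, 1/5 · 0.098765 = 0.019753, 1/5 · 0.096451 = 0.01929; summing to 0.057253.
Therefore the posterior P(r = 3 | data) = (0.0125) / (0.057253) = 0.21833.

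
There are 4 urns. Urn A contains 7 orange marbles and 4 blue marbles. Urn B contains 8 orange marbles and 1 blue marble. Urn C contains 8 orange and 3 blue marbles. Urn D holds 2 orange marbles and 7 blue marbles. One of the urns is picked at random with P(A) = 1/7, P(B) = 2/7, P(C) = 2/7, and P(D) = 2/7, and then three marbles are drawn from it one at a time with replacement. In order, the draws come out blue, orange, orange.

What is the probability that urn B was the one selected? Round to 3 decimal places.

0.255

Compute the likelihood of the observed sequence for each case: P(data | urn A) = (4/11)(7/11)(7/11) = 0.14726; P(data | urn B) = (1/9)(8/9)(8/9) = 0.087791; P(data | urn C) = (3/11)(8/11)(8/11) = 0.14425; P(data | urn D) = (7/9)(2/9)(2/9) = 0.038409.
The prior-weighted likelihoods are 1/7 · 0.14726 = 0.021037, 2/7 · 0.087791 = 0.025083, 2/7 · 0.14425 = 0.041215, 2/7 · 0.038409 = 0.010974; summing to 0.098309.
Hence P(urn B | data) = (0.025083) / (0.098309) = 0.25515.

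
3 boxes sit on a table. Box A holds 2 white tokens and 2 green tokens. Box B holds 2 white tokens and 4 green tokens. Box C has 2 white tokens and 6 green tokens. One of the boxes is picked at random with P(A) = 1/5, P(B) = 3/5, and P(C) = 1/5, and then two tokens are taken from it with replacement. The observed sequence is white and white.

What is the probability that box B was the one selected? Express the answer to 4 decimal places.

0.5161

Under each hypothesis, the probability of the observed sequence is: P(data | box A) = (2/4)(2/4) = 1/4; P(data | box B) = (2/6)(2/6) = 1/9; P(data | box C) = (2/8)(2/8) = 1/16.
The prior-weighted likelihoods are 1/5 · 1/4 = 1/20, 3/5 · 1/9 = 1/15, 1/5 · 1/16 = 1/80; summing to 31/240.
So P(box B | data) = (1/15) / (31/240) = 16/31.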